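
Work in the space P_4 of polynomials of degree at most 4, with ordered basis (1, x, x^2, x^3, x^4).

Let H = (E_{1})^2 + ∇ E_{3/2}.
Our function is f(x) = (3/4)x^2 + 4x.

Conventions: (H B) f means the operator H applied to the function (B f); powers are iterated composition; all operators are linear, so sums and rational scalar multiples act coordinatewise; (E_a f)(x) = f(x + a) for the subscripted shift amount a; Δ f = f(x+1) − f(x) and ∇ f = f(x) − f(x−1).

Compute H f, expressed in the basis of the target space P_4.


E_{1} f = (3/4)x^2 + (11/2)x + 19/4
E_{1} E_{1} f = (3/4)x^2 + 7x + 11
E_{3/2} f = (3/4)x^2 + (25/4)x + 123/16
∇ E_{3/2} f = (3/2)x + 11/2
((E_{1})^2 + ∇ E_{3/2}) f = (3/4)x^2 + (17/2)x + 33/2

the image equals g(x) = (3/4)x^2 + (17/2)x + 33/2


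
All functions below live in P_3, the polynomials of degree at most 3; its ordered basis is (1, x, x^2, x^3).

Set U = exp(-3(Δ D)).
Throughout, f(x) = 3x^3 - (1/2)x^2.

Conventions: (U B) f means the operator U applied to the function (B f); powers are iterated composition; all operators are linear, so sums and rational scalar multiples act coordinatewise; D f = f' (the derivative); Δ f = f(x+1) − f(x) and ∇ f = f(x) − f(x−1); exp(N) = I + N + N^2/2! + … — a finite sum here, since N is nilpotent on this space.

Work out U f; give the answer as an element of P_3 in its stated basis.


order-1 term: -54x - 24
the series for exp(-3(Δ D)) f terminates at order 1
exp(-3(Δ D)) f = 3x^3 - (1/2)x^2 - 54x - 24

the image equals g(x) = 3x^3 - (1/2)x^2 - 54x - 24


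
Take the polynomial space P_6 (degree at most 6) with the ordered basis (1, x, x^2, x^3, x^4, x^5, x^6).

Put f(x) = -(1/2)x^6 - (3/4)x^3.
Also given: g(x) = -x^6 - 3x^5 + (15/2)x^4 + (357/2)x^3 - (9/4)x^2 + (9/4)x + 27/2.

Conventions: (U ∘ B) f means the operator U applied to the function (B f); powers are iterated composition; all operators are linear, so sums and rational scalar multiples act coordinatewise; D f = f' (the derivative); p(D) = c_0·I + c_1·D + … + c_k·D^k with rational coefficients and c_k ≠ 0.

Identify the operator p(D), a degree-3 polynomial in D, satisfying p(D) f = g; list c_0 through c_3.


c_0 = 2, c_1 = 1, c_2 = -1/2, c_3 = -3

D^0 f = -(1/2)x^6 - (3/4)x^3
D^1 f = -3x^5 - (9/4)x^2
D^2 f = -15x^4 - (9/2)x
D^3 f = -60x^3 - 9/2
matching coefficients of g against c_0 f + c_1 Df + … from the top degree down determines the c_i
solution: c_0 = 2, c_1 = 1, c_2 = -1/2, c_3 = -3


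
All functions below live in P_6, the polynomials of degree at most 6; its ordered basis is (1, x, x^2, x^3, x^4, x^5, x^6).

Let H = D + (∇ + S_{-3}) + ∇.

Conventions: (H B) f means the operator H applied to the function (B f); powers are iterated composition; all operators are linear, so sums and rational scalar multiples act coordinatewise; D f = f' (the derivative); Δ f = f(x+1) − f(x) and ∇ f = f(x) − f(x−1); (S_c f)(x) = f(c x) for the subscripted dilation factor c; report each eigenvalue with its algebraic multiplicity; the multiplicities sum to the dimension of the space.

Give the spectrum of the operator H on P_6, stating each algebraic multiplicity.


λ = -243 (multiplicity 1), λ = -27 (multiplicity 1), λ = -3 (multiplicity 1), λ = 1 (multiplicity 1), λ = 9 (multiplicity 1), λ = 81 (multiplicity 1), λ = 729 (multiplicity 1)

image of 1: 1
image of x: -3x + 3
image of x^2: 9x^2 + 6x - 2
image of x^3: -27x^3 + 9x^2 - 6x + 2
image of x^4: 81x^4 + 12x^3 - 12x^2 + 8x - 2
image of x^5: -243x^5 + 15x^4 - 20x^3 + 20x^2 - 10x + 2
image of x^6: 729x^6 + 18x^5 - 30x^4 + 40x^3 - 30x^2 + 12x - 2
the matrix is upper triangular; its diagonal is (1, -3, 9, -27, 81, -243, 729)
for a triangular matrix the eigenvalues are the diagonal entries, with algebraic multiplicity their repetition count


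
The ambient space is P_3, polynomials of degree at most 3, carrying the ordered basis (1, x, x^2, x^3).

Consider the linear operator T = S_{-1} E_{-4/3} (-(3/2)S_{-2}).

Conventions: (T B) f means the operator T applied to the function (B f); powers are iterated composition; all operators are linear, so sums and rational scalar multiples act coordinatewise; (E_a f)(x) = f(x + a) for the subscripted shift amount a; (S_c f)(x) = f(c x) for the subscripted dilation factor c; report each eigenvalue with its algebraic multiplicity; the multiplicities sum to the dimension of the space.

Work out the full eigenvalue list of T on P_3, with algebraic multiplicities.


image of 1: -3/2
image of x: -3x - 4
image of x^2: -6x^2 - 16x - 32/3
image of x^3: -12x^3 - 48x^2 - 64x - 256/9
the matrix is upper triangular; its diagonal is (-3/2, -3, -6, -12)
for a triangular matrix the eigenvalues are the diagonal entries, with algebraic multiplicity their repetition count

λ = -12 (multiplicity 1), λ = -6 (multiplicity 1), λ = -3 (multiplicity 1), λ = -3/2 (multiplicity 1)


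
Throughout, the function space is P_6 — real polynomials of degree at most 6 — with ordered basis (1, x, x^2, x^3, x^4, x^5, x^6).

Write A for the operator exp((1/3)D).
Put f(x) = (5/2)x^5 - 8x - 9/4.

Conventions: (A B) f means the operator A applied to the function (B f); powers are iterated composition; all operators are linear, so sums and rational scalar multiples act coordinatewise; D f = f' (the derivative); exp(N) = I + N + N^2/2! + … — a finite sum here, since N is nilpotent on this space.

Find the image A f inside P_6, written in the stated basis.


g(x) = (5/2)x^5 + (25/6)x^4 + (25/9)x^3 + (25/27)x^2 - (1271/162)x - 4769/972

order-1 term: (25/6)x^4 - 8/3
order-2 term: (25/9)x^3
order-3 term: (25/27)x^2
order-4 term: (25/162)x
order-5 term: 5/486
the series for exp((1/3)D) f terminates at order 5
exp((1/3)D) f = (5/2)x^5 + (25/6)x^4 + (25/9)x^3 + (25/27)x^2 - (1271/162)x - 4769/972


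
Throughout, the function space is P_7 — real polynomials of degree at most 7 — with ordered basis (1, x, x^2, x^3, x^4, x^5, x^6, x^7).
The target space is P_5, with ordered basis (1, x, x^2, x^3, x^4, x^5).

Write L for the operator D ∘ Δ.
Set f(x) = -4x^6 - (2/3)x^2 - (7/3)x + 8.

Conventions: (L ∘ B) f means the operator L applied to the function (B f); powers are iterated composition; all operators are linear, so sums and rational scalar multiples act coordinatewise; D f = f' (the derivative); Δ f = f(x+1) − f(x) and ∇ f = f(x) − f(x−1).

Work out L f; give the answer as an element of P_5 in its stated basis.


Δ f = -24x^5 - 60x^4 - 80x^3 - 60x^2 - (76/3)x - 7
D Δ f = -120x^4 - 240x^3 - 240x^2 - 120x - 76/3

the result is g(x) = -120x^4 - 240x^3 - 240x^2 - 120x - 76/3


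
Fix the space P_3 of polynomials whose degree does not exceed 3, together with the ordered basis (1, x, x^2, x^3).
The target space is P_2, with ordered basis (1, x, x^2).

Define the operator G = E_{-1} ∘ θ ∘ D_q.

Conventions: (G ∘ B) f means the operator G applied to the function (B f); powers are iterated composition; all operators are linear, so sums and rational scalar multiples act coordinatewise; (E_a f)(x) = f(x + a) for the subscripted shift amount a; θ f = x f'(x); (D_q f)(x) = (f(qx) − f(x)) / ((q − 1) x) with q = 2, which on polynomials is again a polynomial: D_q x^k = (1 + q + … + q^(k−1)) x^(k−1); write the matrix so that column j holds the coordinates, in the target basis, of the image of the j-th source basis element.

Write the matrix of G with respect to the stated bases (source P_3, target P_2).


image of 1: 0
image of x: 0
image of x^2: 3x - 3
image of x^3: 14x^2 - 28x + 14
each image's coordinates form column j of the matrix

the matrix is [[0, 0, -3, 14]; [0, 0, 3, -28]; [0, 0, 0, 14]] (rows listed top to bottom)


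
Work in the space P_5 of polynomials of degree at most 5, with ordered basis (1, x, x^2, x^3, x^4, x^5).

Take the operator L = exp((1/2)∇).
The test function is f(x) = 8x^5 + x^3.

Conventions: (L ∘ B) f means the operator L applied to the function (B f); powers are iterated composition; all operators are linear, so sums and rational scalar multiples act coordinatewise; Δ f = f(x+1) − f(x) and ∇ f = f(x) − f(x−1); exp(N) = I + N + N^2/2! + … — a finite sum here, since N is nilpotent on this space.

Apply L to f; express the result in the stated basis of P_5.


order-1 term: 20x^4 - 40x^3 + (83/2)x^2 - (43/2)x + 9/2
order-2 term: 20x^3 - 60x^2 + (283/4)x - 123/4
order-3 term: 10x^2 - 30x + 201/8
order-4 term: (5/2)x - 5
order-5 term: 1/4
the series for exp((1/2)∇) f terminates at order 5
exp((1/2)∇) f = 8x^5 + 20x^4 - 19x^3 - (17/2)x^2 + (87/4)x - 47/8

the image equals g(x) = 8x^5 + 20x^4 - 19x^3 - (17/2)x^2 + (87/4)x - 47/8


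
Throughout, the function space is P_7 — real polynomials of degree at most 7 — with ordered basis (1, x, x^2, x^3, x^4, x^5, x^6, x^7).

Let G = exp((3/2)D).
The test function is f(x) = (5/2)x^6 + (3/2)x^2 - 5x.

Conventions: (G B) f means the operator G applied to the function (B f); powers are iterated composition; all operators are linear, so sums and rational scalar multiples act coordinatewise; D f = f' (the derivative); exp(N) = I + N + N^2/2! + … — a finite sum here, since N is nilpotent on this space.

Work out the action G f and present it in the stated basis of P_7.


order-1 term: (45/2)x^5 + (9/2)x - 15/2
order-2 term: (675/8)x^4 + 27/8
order-3 term: (675/4)x^3
order-4 term: (6075/32)x^2
order-5 term: (3645/32)x
order-6 term: 3645/128
the series for exp((3/2)D) f terminates at order 6
exp((3/2)D) f = (5/2)x^6 + (45/2)x^5 + (675/8)x^4 + (675/4)x^3 + (6123/32)x^2 + (3629/32)x + 3117/128

g(x) = (5/2)x^6 + (45/2)x^5 + (675/8)x^4 + (675/4)x^3 + (6123/32)x^2 + (3629/32)x + 3117/128


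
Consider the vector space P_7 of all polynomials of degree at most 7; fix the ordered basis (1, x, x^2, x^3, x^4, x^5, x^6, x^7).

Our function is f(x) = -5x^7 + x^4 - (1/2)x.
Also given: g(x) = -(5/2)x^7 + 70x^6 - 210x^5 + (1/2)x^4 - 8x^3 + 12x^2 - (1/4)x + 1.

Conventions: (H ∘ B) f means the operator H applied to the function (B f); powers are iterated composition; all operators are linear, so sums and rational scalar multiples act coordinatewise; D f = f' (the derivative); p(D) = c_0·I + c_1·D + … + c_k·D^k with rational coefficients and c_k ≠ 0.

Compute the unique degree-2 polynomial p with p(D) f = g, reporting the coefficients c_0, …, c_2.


c_0 = 1/2, c_1 = -2, c_2 = 1

D^0 f = -5x^7 + x^4 - (1/2)x
D^1 f = -35x^6 + 4x^3 - 1/2
D^2 f = -210x^5 + 12x^2
matching coefficients of g against c_0 f + c_1 Df + … from the top degree down determines the c_i
solution: c_0 = 1/2, c_1 = -2, c_2 = 1


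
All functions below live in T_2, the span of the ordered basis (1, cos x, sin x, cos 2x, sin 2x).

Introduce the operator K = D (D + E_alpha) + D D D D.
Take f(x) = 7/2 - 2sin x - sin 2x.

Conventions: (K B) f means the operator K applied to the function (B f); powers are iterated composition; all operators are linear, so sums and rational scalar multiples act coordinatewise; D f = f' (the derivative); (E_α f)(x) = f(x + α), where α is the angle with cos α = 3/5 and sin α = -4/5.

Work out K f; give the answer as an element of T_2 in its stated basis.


D f = -2cos x - 2cos 2x
E_alpha f = 7/2 + (8/5)cos x - (6/5)sin x + (24/25)cos 2x + (7/25)sin 2x
(D + E_alpha) f = 7/2 - (2/5)cos x - (6/5)sin x - (26/25)cos 2x + (7/25)sin 2x
D (D + E_alpha) f = -(6/5)cos x + (2/5)sin x + (14/25)cos 2x + (52/25)sin 2x
D f = -2cos x - 2cos 2x
D D f = 2sin x + 4sin 2x
D D D f = 2cos x + 8cos 2x
D (D D) D f = -2sin x - 16sin 2x
(D (D + E_alpha) + D D D D) f = -(6/5)cos x - (8/5)sin x + (14/25)cos 2x - (348/25)sin 2x

the result is g(x) = -(6/5)cos x - (8/5)sin x + (14/25)cos 2x - (348/25)sin 2x


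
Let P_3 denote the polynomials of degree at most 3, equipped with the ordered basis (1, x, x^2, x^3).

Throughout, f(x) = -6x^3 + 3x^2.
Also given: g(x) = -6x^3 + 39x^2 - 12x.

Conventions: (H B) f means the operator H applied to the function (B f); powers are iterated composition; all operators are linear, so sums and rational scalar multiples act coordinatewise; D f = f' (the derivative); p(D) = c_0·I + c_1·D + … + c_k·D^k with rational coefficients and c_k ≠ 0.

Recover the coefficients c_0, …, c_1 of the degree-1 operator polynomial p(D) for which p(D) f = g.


D^0 f = -6x^3 + 3x^2
D^1 f = -18x^2 + 6x
matching coefficients of g against c_0 f + c_1 Df + … from the top degree down determines the c_i
solution: c_0 = 1, c_1 = -2

c_0 = 1, c_1 = -2


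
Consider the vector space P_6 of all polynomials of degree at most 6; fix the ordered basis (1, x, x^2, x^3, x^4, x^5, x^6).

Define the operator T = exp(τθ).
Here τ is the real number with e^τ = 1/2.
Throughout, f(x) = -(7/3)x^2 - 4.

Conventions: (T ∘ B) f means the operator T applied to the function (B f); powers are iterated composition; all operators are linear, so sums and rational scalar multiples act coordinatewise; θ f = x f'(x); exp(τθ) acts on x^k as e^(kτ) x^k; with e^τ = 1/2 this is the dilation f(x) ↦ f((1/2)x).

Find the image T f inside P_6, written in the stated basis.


the image equals g(x) = -(7/12)x^2 - 4

exp(τθ) x^k = e^(kτ) x^k; with e^τ = 1/2 this sends x^k to (1/2)^k x^k
x^2 ↦ 1/4 x^2
applying this coordinatewise to f: exp(τθ) f = -(7/12)x^2 - 4


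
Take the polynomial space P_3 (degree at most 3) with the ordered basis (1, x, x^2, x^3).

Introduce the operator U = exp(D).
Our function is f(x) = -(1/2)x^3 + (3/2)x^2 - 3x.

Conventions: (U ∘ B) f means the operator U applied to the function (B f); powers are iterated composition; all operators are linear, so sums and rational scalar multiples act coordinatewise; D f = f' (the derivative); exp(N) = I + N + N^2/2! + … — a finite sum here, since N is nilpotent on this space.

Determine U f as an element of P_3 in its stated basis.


order-1 term: -(3/2)x^2 + 3x - 3
order-2 term: -(3/2)x + 3/2
order-3 term: -1/2
the series for exp(D) f terminates at order 3
exp(D) f = -(1/2)x^3 - (3/2)x - 2

g(x) = -(1/2)x^3 - (3/2)x - 2


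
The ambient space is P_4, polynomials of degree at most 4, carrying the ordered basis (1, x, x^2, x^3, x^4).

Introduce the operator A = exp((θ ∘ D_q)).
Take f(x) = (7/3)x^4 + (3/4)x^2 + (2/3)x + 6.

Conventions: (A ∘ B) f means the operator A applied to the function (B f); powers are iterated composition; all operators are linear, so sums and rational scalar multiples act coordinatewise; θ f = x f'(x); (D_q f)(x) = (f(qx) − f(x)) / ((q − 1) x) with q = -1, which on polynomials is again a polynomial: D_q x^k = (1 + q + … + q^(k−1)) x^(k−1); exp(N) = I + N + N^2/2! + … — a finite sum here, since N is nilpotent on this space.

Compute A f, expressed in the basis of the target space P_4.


g(x) = (7/3)x^4 + (3/4)x^2 + (2/3)x + 6

the series for exp((θ ∘ D_q)) f terminates at order 0
exp((θ ∘ D_q)) f = (7/3)x^4 + (3/4)x^2 + (2/3)x + 6


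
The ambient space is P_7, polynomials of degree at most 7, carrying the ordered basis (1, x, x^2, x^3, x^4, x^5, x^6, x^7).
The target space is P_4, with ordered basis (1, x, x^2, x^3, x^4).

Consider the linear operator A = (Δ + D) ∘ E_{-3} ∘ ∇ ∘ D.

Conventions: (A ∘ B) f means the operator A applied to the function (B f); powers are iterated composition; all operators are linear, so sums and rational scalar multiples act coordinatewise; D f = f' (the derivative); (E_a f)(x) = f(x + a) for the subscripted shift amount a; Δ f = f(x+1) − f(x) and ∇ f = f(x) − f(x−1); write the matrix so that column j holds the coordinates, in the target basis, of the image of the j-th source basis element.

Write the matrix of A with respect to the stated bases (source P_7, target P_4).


the matrix is [[0, 0, 0, 12, -156, 1290, -8670, 51716]; [0, 0, 0, 0, 48, -780, 7740, -60690]; [0, 0, 0, 0, 0, 120, -2340, 27090]; [0, 0, 0, 0, 0, 0, 240, -5460]; [0, 0, 0, 0, 0, 0, 0, 420]] (rows listed top to bottom)

image of 1: 0
image of x: 0
image of x^2: 0
image of x^3: 12
image of x^4: 48x - 156
image of x^5: 120x^2 - 780x + 1290
image of x^6: 240x^3 - 2340x^2 + 7740x - 8670
image of x^7: 420x^4 - 5460x^3 + 27090x^2 - 60690x + 51716
each image's coordinates form column j of the matrix


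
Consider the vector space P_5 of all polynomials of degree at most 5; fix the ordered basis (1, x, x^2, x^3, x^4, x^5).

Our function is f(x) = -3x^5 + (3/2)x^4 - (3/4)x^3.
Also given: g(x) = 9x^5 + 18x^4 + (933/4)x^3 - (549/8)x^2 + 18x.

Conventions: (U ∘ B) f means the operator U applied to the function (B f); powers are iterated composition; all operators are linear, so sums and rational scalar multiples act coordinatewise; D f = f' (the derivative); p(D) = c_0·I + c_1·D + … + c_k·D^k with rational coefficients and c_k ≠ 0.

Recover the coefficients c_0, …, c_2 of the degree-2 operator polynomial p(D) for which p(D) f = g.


D^0 f = -3x^5 + (3/2)x^4 - (3/4)x^3
D^1 f = -15x^4 + 6x^3 - (9/4)x^2
D^2 f = -60x^3 + 18x^2 - (9/2)x
matching coefficients of g against c_0 f + c_1 Df + … from the top degree down determines the c_i
solution: c_0 = -3, c_1 = -3/2, c_2 = -4

p(D) = -3·I − (3/2)·D − 4·D^2, i.e. c_0 = -3, c_1 = -3/2, c_2 = -4


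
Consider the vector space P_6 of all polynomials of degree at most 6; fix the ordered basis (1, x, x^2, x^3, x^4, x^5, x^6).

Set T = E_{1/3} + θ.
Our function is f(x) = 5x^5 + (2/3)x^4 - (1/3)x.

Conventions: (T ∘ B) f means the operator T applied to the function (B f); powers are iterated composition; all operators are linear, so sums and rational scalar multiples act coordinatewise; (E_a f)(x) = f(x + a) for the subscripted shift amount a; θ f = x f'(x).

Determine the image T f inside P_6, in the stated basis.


E_{1/3} f = 5x^5 + 9x^4 + (58/9)x^3 + (62/27)x^2 + (2/27)x - 20/243
θ f = 25x^5 + (8/3)x^4 - (1/3)x
(E_{1/3} + θ) f = 30x^5 + (35/3)x^4 + (58/9)x^3 + (62/27)x^2 - (7/27)x - 20/243

the image equals g(x) = 30x^5 + (35/3)x^4 + (58/9)x^3 + (62/27)x^2 - (7/27)x - 20/243


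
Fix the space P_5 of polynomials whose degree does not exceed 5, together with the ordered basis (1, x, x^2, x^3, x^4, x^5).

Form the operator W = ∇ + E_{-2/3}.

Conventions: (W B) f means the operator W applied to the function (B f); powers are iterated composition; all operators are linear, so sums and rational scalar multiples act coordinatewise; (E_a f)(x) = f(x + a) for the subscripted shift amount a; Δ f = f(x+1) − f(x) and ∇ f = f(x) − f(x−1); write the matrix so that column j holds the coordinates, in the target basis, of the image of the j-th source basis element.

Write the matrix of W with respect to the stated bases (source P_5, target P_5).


the matrix is [[1, 1/3, -5/9, 19/27, -65/81, 211/243]; [0, 1, 2/3, -5/3, 76/27, -325/81]; [0, 0, 1, 1, -10/3, 190/27]; [0, 0, 0, 1, 4/3, -50/9]; [0, 0, 0, 0, 1, 5/3]; [0, 0, 0, 0, 0, 1]] (rows listed top to bottom)

image of 1: 1
image of x: x + 1/3
image of x^2: x^2 + (2/3)x - 5/9
image of x^3: x^3 + x^2 - (5/3)x + 19/27
image of x^4: x^4 + (4/3)x^3 - (10/3)x^2 + (76/27)x - 65/81
image of x^5: x^5 + (5/3)x^4 - (50/9)x^3 + (190/27)x^2 - (325/81)x + 211/243
each image's coordinates form column j of the matrix


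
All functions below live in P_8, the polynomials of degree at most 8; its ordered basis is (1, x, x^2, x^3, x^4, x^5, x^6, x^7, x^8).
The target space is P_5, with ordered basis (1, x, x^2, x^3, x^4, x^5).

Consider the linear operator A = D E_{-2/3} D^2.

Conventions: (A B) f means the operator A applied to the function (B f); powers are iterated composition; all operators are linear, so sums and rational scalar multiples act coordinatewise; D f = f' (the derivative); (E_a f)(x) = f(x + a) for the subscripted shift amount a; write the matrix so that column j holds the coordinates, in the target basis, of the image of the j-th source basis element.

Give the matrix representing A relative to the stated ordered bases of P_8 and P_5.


the matrix is [[0, 0, 0, 6, -16, 80/3, -320/9, 1120/27, -3584/81]; [0, 0, 0, 0, 24, -80, 160, -2240/9, 8960/27]; [0, 0, 0, 0, 0, 60, -240, 560, -8960/9]; [0, 0, 0, 0, 0, 0, 120, -560, 4480/3]; [0, 0, 0, 0, 0, 0, 0, 210, -1120]; [0, 0, 0, 0, 0, 0, 0, 0, 336]] (rows listed top to bottom)

image of 1: 0
image of x: 0
image of x^2: 0
image of x^3: 6
image of x^4: 24x - 16
image of x^5: 60x^2 - 80x + 80/3
image of x^6: 120x^3 - 240x^2 + 160x - 320/9
image of x^7: 210x^4 - 560x^3 + 560x^2 - (2240/9)x + 1120/27
image of x^8: 336x^5 - 1120x^4 + (4480/3)x^3 - (8960/9)x^2 + (8960/27)x - 3584/81
each image's coordinates form column j of the matrix


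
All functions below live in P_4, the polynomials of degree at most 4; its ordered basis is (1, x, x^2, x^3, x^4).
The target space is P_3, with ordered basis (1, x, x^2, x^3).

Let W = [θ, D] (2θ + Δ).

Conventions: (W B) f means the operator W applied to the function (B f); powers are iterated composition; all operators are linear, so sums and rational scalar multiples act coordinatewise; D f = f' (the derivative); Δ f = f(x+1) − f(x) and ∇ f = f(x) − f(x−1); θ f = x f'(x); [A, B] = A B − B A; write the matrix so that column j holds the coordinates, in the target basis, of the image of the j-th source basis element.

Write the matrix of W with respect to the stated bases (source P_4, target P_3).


image of 1: 0
image of x: -2
image of x^2: -8x - 2
image of x^3: -18x^2 - 6x - 3
image of x^4: -32x^3 - 12x^2 - 12x - 4
each image's coordinates form column j of the matrix

the matrix is [[0, -2, -2, -3, -4]; [0, 0, -8, -6, -12]; [0, 0, 0, -18, -12]; [0, 0, 0, 0, -32]] (rows listed top to bottom)


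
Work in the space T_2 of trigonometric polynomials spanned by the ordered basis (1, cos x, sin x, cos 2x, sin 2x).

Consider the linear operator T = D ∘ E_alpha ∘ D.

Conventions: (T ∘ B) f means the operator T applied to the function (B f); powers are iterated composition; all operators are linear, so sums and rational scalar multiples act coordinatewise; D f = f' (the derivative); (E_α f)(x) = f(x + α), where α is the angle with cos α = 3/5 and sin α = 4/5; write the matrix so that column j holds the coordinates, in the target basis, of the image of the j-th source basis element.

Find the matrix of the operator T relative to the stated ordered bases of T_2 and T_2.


the matrix is [[0, 0, 0, 0, 0]; [0, -3/5, -4/5, 0, 0]; [0, 4/5, -3/5, 0, 0]; [0, 0, 0, 28/25, -96/25]; [0, 0, 0, 96/25, 28/25]] (rows listed top to bottom)

image of 1: 0
image of cos x: -(3/5)cos x + (4/5)sin x
image of sin x: -(4/5)cos x - (3/5)sin x
image of cos 2x: (28/25)cos 2x + (96/25)sin 2x
image of sin 2x: -(96/25)cos 2x + (28/25)sin 2x
each image's coordinates form column j of the matrix


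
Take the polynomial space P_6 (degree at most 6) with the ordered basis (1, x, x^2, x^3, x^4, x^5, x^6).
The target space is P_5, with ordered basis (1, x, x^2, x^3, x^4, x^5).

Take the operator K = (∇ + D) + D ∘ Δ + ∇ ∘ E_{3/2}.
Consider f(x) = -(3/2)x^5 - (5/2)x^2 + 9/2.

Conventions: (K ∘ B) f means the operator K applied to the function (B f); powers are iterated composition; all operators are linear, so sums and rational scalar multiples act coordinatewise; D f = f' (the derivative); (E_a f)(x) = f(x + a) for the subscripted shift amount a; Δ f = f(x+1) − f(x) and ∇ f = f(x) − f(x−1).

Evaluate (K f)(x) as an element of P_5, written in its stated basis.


∇ f = -(15/2)x^4 + 15x^3 - 15x^2 + (5/2)x + 1
D f = -(15/2)x^4 - 5x
(∇ + D) f = -15x^4 + 15x^3 - 15x^2 - (5/2)x + 1
Δ f = -(15/2)x^4 - 15x^3 - 15x^2 - (25/2)x - 4
D Δ f = -30x^3 - 45x^2 - 30x - 25/2
E_{3/2} f = -(3/2)x^5 - (45/4)x^4 - (135/4)x^3 - (425/8)x^2 - (1455/32)x - 801/64
∇ E_{3/2} f = -(15/2)x^4 - 30x^3 - (195/4)x^2 - (85/2)x - 523/32
((∇ + D) + D ∘ Δ + ∇ ∘ E_{3/2}) f = -(45/2)x^4 - 45x^3 - (435/4)x^2 - 75x - 891/32

the result is g(x) = -(45/2)x^4 - 45x^3 - (435/4)x^2 - 75x - 891/32


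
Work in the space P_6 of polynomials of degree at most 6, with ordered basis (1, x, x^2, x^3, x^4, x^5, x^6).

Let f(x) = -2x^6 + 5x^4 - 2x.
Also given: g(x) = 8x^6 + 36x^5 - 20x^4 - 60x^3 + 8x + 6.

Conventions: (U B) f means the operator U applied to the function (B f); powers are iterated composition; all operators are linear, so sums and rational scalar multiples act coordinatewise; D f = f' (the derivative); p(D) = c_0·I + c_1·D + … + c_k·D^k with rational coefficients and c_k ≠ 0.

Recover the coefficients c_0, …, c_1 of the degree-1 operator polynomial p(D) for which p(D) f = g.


D^0 f = -2x^6 + 5x^4 - 2x
D^1 f = -12x^5 + 20x^3 - 2
matching coefficients of g against c_0 f + c_1 Df + … from the top degree down determines the c_i
solution: c_0 = -4, c_1 = -3

p(D) = -4·I − 3·D, i.e. c_0 = -4, c_1 = -3


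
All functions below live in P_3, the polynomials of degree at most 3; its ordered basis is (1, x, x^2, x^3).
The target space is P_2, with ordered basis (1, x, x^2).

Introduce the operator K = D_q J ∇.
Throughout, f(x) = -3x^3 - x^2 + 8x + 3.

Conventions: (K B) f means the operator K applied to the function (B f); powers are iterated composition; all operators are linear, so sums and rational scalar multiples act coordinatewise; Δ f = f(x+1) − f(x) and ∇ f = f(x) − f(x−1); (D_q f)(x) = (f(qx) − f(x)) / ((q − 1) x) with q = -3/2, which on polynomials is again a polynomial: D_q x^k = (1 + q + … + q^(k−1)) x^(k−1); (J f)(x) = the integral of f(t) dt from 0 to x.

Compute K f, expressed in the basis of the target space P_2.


the result is g(x) = -(21/4)x^2 - (7/4)x + 6

∇ f = -9x^2 + 7x + 6
J ∇ f = -3x^3 + (7/2)x^2 + 6x
D_q J ∇ f = -(21/4)x^2 - (7/4)x + 6


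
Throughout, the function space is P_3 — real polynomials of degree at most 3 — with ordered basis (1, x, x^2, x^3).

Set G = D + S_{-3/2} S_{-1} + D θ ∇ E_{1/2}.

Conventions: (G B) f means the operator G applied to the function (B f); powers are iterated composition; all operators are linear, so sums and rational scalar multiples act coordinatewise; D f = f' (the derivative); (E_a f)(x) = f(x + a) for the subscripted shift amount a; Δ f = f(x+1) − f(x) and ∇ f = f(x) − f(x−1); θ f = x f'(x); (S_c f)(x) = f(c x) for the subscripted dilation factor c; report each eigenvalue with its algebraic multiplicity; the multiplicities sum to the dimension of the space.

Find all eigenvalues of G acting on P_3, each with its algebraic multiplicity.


image of 1: 1
image of x: (3/2)x + 1
image of x^2: (9/4)x^2 + 2x + 2
image of x^3: (27/8)x^3 + 3x^2 + 12x
the matrix is upper triangular; its diagonal is (1, 3/2, 9/4, 27/8)
for a triangular matrix the eigenvalues are the diagonal entries, with algebraic multiplicity their repetition count

λ = 1 (multiplicity 1), λ = 3/2 (multiplicity 1), λ = 9/4 (multiplicity 1), λ = 27/8 (multiplicity 1)


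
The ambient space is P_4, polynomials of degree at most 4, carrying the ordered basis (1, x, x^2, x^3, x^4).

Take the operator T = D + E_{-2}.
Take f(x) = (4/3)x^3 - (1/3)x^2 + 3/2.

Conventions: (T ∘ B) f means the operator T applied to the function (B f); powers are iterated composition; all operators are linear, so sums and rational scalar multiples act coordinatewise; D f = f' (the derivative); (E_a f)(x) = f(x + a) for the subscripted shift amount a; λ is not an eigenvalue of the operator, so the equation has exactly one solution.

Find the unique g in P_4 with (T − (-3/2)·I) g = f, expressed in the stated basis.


the image equals g(x) = (8/15)x^3 + (38/75)x^2 - (808/375)x + 1189/1875

write g with unknown coordinates in the stated basis and equate coefficients in (T − (-3/2)·I) g = f
solving from the highest basis element down gives g = (8/15)x^3 + (38/75)x^2 - (808/375)x + 1189/1875
check: T g = (8/15)x^3 - (82/75)x^2 + (404/125)x + 343/625
so T g − (-3/2)·g = (4/3)x^3 - (1/3)x^2 + 3/2 = f ✓


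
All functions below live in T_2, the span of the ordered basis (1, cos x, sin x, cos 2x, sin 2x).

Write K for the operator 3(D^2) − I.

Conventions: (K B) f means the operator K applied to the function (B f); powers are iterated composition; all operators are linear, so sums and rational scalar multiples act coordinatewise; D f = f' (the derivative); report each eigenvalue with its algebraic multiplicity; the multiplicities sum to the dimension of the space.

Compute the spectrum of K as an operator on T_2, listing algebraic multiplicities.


λ = -13 (multiplicity 2), λ = -4 (multiplicity 2), λ = -1 (multiplicity 1)

image of 1: -1
image of cos x: -4cos x
image of sin x: -4sin x
image of cos 2x: -13cos 2x
image of sin 2x: -13sin 2x
the matrix is diagonal; its diagonal is (-1, -4, -4, -13, -13)
for a triangular matrix the eigenvalues are the diagonal entries, with algebraic multiplicity their repetition count


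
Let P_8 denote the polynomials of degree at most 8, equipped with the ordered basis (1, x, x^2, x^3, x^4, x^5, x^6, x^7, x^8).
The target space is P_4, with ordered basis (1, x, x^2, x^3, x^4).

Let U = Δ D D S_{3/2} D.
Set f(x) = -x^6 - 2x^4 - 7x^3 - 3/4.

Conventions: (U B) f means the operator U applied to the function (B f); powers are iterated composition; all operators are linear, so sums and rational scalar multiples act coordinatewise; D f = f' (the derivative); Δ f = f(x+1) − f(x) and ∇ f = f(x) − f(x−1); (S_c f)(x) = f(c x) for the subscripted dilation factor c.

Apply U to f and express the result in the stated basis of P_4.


D f = -6x^5 - 8x^3 - 21x^2
S_{3/2} D f = -(729/16)x^5 - 27x^3 - (189/4)x^2
D (S_{3/2} D) f = -(3645/16)x^4 - 81x^2 - (189/2)x
D D (S_{3/2} D) f = -(3645/4)x^3 - 162x - 189/2
Δ D D (S_{3/2} D) f = -(10935/4)x^2 - (10935/4)x - 4293/4

the image equals g(x) = -(10935/4)x^2 - (10935/4)x - 4293/4


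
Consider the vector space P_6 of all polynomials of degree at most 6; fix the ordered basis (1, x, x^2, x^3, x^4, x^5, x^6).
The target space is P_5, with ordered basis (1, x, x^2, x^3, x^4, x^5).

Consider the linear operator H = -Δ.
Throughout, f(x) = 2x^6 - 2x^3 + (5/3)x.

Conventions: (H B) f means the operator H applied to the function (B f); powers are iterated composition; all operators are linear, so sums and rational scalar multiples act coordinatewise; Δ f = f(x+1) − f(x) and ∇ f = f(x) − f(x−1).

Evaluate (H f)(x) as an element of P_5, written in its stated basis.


the image equals g(x) = -12x^5 - 30x^4 - 40x^3 - 24x^2 - 6x - 5/3

Δ f = 12x^5 + 30x^4 + 40x^3 + 24x^2 + 6x + 5/3
(-Δ) f = -12x^5 - 30x^4 - 40x^3 - 24x^2 - 6x - 5/3


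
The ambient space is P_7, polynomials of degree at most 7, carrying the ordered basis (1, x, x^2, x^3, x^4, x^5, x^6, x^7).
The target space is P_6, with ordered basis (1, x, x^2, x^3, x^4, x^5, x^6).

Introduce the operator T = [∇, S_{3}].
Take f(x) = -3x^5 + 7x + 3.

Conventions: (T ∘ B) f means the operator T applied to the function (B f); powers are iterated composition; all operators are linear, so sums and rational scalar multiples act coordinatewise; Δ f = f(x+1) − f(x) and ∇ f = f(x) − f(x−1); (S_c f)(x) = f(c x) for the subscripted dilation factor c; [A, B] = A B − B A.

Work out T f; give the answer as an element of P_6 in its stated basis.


S_{3} f = -729x^5 + 21x + 3
∇ S_{3} f = -3645x^4 + 7290x^3 - 7290x^2 + 3645x - 708
∇ f = -15x^4 + 30x^3 - 30x^2 + 15x + 4
S_{3} ∇ f = -1215x^4 + 810x^3 - 270x^2 + 45x + 4
[∇, S_{3}] f = -2430x^4 + 6480x^3 - 7020x^2 + 3600x - 712

the image equals g(x) = -2430x^4 + 6480x^3 - 7020x^2 + 3600x - 712


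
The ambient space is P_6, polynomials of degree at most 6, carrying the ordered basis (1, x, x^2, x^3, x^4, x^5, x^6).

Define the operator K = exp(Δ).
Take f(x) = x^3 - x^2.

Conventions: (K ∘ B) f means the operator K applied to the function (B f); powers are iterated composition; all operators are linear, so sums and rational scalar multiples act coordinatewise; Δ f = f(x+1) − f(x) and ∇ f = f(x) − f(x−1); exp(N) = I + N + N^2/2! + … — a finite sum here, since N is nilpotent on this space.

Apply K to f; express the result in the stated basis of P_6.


order-1 term: 3x^2 + x
order-2 term: 3x + 2
order-3 term: 1
the series for exp(Δ) f terminates at order 3
exp(Δ) f = x^3 + 2x^2 + 4x + 3

the image equals g(x) = x^3 + 2x^2 + 4x + 3


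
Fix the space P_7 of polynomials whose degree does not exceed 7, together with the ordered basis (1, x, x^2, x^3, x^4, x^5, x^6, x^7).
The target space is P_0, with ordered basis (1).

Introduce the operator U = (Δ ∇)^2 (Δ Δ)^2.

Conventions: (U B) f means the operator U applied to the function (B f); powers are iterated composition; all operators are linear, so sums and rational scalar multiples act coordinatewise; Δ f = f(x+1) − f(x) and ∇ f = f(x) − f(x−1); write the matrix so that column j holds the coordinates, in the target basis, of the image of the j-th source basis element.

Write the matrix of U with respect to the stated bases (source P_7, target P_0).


image of 1: 0
image of x: 0
image of x^2: 0
image of x^3: 0
image of x^4: 0
image of x^5: 0
image of x^6: 0
image of x^7: 0
each image's coordinates form column j of the matrix

the matrix is [[0, 0, 0, 0, 0, 0, 0, 0]] (rows listed top to bottom)


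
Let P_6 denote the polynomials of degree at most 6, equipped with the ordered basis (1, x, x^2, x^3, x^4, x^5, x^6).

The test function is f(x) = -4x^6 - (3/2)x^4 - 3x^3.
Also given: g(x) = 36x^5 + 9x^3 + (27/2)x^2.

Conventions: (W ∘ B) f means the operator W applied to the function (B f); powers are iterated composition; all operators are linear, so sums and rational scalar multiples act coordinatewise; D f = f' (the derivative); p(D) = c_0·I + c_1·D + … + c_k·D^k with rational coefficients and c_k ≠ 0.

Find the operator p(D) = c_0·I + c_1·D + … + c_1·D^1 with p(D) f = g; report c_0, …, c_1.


p(D) = -(3/2)·D, i.e. c_0 = 0, c_1 = -3/2

D^0 f = -4x^6 - (3/2)x^4 - 3x^3
D^1 f = -24x^5 - 6x^3 - 9x^2
matching coefficients of g against c_0 f + c_1 Df + … from the top degree down determines the c_i
solution: c_0 = 0, c_1 = -3/2


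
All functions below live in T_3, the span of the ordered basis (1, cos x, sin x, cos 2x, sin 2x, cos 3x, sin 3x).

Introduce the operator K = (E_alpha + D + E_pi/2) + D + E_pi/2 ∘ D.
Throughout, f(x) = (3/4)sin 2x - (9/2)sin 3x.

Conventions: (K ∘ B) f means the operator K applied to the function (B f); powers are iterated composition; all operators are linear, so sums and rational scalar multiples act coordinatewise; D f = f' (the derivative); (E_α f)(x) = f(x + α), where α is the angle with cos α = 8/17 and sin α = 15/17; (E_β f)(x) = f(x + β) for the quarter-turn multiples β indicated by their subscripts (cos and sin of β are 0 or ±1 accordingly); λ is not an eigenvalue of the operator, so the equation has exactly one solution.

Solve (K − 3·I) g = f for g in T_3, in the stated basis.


the image equals g(x) = -(1227/16634)cos 2x - (3951/33268)sin 2x + (108315/122788)cos 3x + (5499/30697)sin 3x

write g with unknown coordinates in the stated basis and equate coefficients in (K − 3·I) g = f
solving from the highest basis element down gives g = -(1227/16634)cos 2x - (3951/33268)sin 2x + (108315/122788)cos 3x + (5499/30697)sin 3x
check: K g = -(3681/16634)cos 2x + (6549/16634)sin 2x + (324945/122788)cos 3x - (243279/61394)sin 3x
so K g − 3·g = (3/4)sin 2x - (9/2)sin 3x = f ✓


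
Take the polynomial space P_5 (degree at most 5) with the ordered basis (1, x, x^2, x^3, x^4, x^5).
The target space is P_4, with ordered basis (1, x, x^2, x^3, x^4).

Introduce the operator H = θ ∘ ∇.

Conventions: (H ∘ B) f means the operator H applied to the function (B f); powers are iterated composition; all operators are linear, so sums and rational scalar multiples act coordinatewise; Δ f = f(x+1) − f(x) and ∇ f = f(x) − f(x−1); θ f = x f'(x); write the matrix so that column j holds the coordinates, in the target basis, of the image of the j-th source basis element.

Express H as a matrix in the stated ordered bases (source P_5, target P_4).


image of 1: 0
image of x: 0
image of x^2: 2x
image of x^3: 6x^2 - 3x
image of x^4: 12x^3 - 12x^2 + 4x
image of x^5: 20x^4 - 30x^3 + 20x^2 - 5x
each image's coordinates form column j of the matrix

the matrix is [[0, 0, 0, 0, 0, 0]; [0, 0, 2, -3, 4, -5]; [0, 0, 0, 6, -12, 20]; [0, 0, 0, 0, 12, -30]; [0, 0, 0, 0, 0, 20]] (rows listed top to bottom)


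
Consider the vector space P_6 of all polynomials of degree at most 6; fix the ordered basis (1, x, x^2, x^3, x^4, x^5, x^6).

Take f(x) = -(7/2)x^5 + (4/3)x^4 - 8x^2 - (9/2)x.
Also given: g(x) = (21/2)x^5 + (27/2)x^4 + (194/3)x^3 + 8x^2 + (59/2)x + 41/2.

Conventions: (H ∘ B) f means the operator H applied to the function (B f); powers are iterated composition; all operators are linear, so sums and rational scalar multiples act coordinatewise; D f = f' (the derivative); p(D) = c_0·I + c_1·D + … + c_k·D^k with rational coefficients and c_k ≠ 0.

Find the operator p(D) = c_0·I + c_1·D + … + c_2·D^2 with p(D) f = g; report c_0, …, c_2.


D^0 f = -(7/2)x^5 + (4/3)x^4 - 8x^2 - (9/2)x
D^1 f = -(35/2)x^4 + (16/3)x^3 - 16x - 9/2
D^2 f = -70x^3 + 16x^2 - 16
matching coefficients of g against c_0 f + c_1 Df + … from the top degree down determines the c_i
solution: c_0 = -3, c_1 = -1, c_2 = -1

p(D) = -3·I − D − D^2, i.e. c_0 = -3, c_1 = -1, c_2 = -1


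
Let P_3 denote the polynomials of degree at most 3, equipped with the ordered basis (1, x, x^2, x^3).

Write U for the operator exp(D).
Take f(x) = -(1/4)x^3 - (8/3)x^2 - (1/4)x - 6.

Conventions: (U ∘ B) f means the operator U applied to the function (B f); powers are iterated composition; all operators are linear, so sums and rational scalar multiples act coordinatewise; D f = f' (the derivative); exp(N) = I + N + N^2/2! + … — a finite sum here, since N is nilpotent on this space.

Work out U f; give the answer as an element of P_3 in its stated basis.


the image equals g(x) = -(1/4)x^3 - (41/12)x^2 - (19/3)x - 55/6

order-1 term: -(3/4)x^2 - (16/3)x - 1/4
order-2 term: -(3/4)x - 8/3
order-3 term: -1/4
the series for exp(D) f terminates at order 3
exp(D) f = -(1/4)x^3 - (41/12)x^2 - (19/3)x - 55/6


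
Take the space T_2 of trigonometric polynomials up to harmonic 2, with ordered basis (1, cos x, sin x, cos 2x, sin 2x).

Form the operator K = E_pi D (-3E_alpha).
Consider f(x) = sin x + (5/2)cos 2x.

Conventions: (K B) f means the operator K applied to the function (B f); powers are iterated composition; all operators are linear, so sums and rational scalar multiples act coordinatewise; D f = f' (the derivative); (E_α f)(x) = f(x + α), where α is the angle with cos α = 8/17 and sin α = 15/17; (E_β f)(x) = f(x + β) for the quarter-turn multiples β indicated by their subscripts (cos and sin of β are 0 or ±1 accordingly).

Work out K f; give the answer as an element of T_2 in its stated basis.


E_alpha f = (15/17)cos x + (8/17)sin x - (805/578)cos 2x - (600/289)sin 2x
(-3E_alpha) f = -(45/17)cos x - (24/17)sin x + (2415/578)cos 2x + (1800/289)sin 2x
D (-3E_alpha) f = -(24/17)cos x + (45/17)sin x + (3600/289)cos 2x - (2415/289)sin 2x
E_pi D (-3E_alpha) f = (24/17)cos x - (45/17)sin x + (3600/289)cos 2x - (2415/289)sin 2x

g(x) = (24/17)cos x - (45/17)sin x + (3600/289)cos 2x - (2415/289)sin 2x


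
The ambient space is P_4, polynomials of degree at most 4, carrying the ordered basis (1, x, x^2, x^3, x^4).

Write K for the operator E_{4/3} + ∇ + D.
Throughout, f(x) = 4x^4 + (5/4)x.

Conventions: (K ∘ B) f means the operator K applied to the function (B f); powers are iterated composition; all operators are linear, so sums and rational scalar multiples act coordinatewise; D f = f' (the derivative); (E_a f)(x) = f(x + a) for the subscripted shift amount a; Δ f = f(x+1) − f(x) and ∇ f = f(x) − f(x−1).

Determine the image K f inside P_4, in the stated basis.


the image equals g(x) = 4x^4 + (160/3)x^3 + (56/3)x^2 + (5959/108)x + 2075/162

E_{4/3} f = 4x^4 + (64/3)x^3 + (128/3)x^2 + (4231/108)x + 1159/81
∇ f = 16x^3 - 24x^2 + 16x - 11/4
D f = 16x^3 + 5/4
(E_{4/3} + ∇ + D) f = 4x^4 + (160/3)x^3 + (56/3)x^2 + (5959/108)x + 2075/162


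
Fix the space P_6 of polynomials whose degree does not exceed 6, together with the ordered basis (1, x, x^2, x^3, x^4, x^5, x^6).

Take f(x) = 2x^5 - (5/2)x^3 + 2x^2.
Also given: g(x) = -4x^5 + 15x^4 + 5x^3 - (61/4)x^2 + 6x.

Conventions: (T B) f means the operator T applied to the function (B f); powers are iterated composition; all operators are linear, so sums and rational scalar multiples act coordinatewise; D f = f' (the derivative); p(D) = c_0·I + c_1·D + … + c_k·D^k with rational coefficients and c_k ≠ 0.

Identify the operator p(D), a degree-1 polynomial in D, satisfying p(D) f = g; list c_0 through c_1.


D^0 f = 2x^5 - (5/2)x^3 + 2x^2
D^1 f = 10x^4 - (15/2)x^2 + 4x
matching coefficients of g against c_0 f + c_1 Df + … from the top degree down determines the c_i
solution: c_0 = -2, c_1 = 3/2

p(D) = -2·I + (3/2)·D, i.e. c_0 = -2, c_1 = 3/2
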